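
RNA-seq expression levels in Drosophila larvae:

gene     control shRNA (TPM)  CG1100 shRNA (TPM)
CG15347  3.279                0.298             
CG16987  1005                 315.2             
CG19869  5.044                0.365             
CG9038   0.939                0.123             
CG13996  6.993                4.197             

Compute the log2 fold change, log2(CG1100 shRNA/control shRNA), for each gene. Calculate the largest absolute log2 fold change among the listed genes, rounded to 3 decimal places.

log2(0.298/3.279) = -3.460  (CG15347)
log2(315.2/1005) = -1.673  (CG16987)
log2(0.365/5.044) = -3.789  (CG19869)
log2(0.123/0.939) = -2.932  (CG9038)
log2(4.197/6.993) = -0.737  (CG13996)
The largest magnitude belongs to CG19869.

3.789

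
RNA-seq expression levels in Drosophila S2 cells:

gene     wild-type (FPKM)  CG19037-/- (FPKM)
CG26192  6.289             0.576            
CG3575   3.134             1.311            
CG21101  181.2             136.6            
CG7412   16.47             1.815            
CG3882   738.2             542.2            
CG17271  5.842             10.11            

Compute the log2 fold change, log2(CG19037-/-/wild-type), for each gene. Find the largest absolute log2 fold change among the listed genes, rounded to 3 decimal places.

log2(0.576/6.289) = -3.449  (CG26192)
log2(1.311/3.134) = -1.257  (CG3575)
log2(136.6/181.2) = -0.408  (CG21101)
log2(1.815/16.47) = -3.182  (CG7412)
log2(542.2/738.2) = -0.445  (CG3882)
log2(10.11/5.842) = 0.791  (CG17271)
The largest magnitude belongs to CG26192.

3.449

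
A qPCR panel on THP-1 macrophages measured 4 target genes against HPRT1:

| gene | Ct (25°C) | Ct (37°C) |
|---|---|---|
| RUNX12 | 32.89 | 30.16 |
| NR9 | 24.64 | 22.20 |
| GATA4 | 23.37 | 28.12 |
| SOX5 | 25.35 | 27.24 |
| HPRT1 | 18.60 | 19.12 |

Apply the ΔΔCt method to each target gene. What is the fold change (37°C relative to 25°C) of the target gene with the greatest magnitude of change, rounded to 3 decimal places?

0.053

RUNX12: ΔΔCt = (30.16−19.12) − (32.89−18.60) = 11.04 − 14.29 = -3.25; fold change = 2^3.25 = 9.514
NR9: ΔΔCt = (22.20−19.12) − (24.64−18.60) = 3.08 − 6.04 = -2.96; fold change = 2^2.96 = 7.781
GATA4: ΔΔCt = (28.12−19.12) − (23.37−18.60) = 9.00 − 4.77 = 4.23; fold change = 2^-4.23 = 0.053
SOX5: ΔΔCt = (27.24−19.12) − (25.35−18.60) = 8.12 − 6.75 = 1.37; fold change = 2^-1.37 = 0.387
GATA4 has the largest |ΔΔCt| = 4.23.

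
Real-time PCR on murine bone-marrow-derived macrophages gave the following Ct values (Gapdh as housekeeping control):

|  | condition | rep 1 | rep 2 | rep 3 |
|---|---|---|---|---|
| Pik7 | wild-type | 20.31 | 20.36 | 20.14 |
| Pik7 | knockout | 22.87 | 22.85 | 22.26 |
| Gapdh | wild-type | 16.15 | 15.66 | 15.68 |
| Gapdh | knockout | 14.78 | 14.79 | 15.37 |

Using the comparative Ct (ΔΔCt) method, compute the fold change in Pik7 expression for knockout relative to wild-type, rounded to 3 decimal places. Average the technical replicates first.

0.106

Mean Ct: Pik7 wild-type 20.270; Pik7 knockout 22.660; Gapdh wild-type 15.830; Gapdh knockout 14.980
ΔCt(wild-type) = 20.270 − 15.830 = 4.440
ΔCt(knockout) = 22.660 − 14.980 = 7.680
ΔΔCt = 7.680 − 4.440 = 3.240
Fold change = 2^(−3.240) = 0.1058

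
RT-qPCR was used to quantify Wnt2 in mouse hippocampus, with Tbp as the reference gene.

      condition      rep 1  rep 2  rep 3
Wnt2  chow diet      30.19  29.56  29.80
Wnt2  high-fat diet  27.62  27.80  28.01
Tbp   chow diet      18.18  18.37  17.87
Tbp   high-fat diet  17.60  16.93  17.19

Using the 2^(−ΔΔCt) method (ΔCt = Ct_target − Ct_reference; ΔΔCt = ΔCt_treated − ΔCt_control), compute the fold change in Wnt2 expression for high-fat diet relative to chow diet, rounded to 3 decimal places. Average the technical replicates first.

Mean Ct: Wnt2 chow diet 29.850; Wnt2 high-fat diet 27.810; Tbp chow diet 18.140; Tbp high-fat diet 17.240
ΔCt(chow diet) = 29.850 − 18.140 = 11.710
ΔCt(high-fat diet) = 27.810 − 17.240 = 10.570
ΔΔCt = 10.570 − 11.710 = -1.140
Fold change = 2^(−(-1.140)) = 2^1.140 = 2.2038

2.204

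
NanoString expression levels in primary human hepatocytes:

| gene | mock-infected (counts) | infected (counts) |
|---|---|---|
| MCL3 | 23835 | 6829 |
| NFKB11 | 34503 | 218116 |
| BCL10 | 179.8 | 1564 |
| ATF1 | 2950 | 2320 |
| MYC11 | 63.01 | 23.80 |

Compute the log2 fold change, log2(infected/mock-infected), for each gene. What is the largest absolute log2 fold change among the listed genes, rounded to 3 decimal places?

3.121

log2(6829/23835) = -1.803  (MCL3)
log2(218116/34503) = 2.660  (NFKB11)
log2(1564/179.8) = 3.121  (BCL10)
log2(2320/2950) = -0.347  (ATF1)
log2(23.80/63.01) = -1.405  (MYC11)
The largest magnitude belongs to BCL10.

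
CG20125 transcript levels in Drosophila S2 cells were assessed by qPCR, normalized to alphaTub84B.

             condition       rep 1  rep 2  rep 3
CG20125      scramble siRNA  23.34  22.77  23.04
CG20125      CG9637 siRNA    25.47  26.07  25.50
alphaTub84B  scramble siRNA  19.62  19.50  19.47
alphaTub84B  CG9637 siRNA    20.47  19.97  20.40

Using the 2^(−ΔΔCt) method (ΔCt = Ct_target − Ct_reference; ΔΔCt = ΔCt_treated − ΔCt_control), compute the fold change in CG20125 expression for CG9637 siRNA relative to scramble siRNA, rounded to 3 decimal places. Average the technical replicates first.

Mean Ct: CG20125 scramble siRNA 23.050; CG20125 CG9637 siRNA 25.680; alphaTub84B scramble siRNA 19.530; alphaTub84B CG9637 siRNA 20.280
ΔCt(scramble siRNA) = 23.050 − 19.530 = 3.520
ΔCt(CG9637 siRNA) = 25.680 − 20.280 = 5.400
ΔΔCt = 5.400 − 3.520 = 1.880
Fold change = 2^(−1.880) = 0.2717

0.272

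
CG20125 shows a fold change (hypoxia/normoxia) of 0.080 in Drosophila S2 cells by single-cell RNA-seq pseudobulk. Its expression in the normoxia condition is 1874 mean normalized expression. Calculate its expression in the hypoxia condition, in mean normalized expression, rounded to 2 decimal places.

hypoxia expression = 1874 × 0.080 = 149.92

149.92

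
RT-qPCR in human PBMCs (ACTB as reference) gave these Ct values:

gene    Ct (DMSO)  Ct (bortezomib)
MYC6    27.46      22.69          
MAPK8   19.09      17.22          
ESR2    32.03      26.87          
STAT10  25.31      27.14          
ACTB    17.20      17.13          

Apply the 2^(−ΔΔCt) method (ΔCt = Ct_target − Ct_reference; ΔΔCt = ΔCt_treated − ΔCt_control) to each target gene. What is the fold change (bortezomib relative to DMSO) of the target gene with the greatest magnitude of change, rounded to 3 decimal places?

34.060

MYC6: ΔΔCt = (22.69−17.13) − (27.46−17.20) = 5.56 − 10.26 = -4.70; fold change = 2^4.70 = 25.992
MAPK8: ΔΔCt = (17.22−17.13) − (19.09−17.20) = 0.09 − 1.89 = -1.80; fold change = 2^1.80 = 3.482
ESR2: ΔΔCt = (26.87−17.13) − (32.03−17.20) = 9.74 − 14.83 = -5.09; fold change = 2^5.09 = 34.060
STAT10: ΔΔCt = (27.14−17.13) − (25.31−17.20) = 10.01 − 8.11 = 1.90; fold change = 2^-1.90 = 0.268
ESR2 has the largest |ΔΔCt| = 5.09.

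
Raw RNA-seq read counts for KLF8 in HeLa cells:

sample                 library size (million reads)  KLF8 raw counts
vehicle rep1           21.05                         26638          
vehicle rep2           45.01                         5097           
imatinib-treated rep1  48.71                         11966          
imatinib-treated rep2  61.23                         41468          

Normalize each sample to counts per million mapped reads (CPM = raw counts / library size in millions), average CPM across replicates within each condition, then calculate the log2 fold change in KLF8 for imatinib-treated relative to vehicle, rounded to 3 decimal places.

CPM(vehicle rep1) = 26638 / 21.05 = 1265.4632
CPM(vehicle rep2) = 5097 / 45.01 = 113.2415
CPM(imatinib-treated rep1) = 11966 / 48.71 = 245.6580
CPM(imatinib-treated rep2) = 41468 / 61.23 = 677.2497
mean CPM(vehicle) = 689.3523; mean CPM(imatinib-treated) = 461.4538
Fold change = 461.4538 / 689.3523 = 0.66940
log2(0.66940) = -0.5791

-0.579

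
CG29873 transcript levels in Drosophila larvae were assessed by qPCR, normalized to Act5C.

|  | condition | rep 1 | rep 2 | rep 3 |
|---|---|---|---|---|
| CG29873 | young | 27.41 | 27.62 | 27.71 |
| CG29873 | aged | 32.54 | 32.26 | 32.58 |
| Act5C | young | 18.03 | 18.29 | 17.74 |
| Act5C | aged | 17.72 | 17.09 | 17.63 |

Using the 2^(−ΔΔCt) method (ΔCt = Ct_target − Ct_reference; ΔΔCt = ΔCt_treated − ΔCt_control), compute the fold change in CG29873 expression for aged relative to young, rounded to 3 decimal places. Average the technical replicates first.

Mean Ct: CG29873 young 27.580; CG29873 aged 32.460; Act5C young 18.020; Act5C aged 17.480
ΔCt(young) = 27.580 − 18.020 = 9.560
ΔCt(aged) = 32.460 − 17.480 = 14.980
ΔΔCt = 14.980 − 9.560 = 5.420
Fold change = 2^(−5.420) = 0.0234

0.023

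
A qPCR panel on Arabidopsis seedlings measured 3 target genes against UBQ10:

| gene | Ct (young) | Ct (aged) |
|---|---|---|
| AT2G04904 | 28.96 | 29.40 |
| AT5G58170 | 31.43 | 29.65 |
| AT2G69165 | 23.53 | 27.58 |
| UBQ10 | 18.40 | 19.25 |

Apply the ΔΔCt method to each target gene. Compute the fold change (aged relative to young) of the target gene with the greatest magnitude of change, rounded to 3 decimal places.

AT2G04904: ΔΔCt = (29.40−19.25) − (28.96−18.40) = 10.15 − 10.56 = -0.41; fold change = 2^0.41 = 1.329
AT5G58170: ΔΔCt = (29.65−19.25) − (31.43−18.40) = 10.40 − 13.03 = -2.63; fold change = 2^2.63 = 6.190
AT2G69165: ΔΔCt = (27.58−19.25) − (23.53−18.40) = 8.33 − 5.13 = 3.20; fold change = 2^-3.20 = 0.109
AT2G69165 has the largest |ΔΔCt| = 3.20.

0.109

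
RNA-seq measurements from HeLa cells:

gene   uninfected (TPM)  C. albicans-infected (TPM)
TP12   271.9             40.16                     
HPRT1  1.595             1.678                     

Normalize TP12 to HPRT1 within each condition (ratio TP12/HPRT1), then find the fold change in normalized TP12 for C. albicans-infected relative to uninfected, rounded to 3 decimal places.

0.140

TP12/HPRT1 (uninfected) = 271.9 / 1.595 = 170.47
TP12/HPRT1 (C. albicans-infected) = 40.16 / 1.678 = 23.933
Fold change = 23.933 / 170.47 = 0.1404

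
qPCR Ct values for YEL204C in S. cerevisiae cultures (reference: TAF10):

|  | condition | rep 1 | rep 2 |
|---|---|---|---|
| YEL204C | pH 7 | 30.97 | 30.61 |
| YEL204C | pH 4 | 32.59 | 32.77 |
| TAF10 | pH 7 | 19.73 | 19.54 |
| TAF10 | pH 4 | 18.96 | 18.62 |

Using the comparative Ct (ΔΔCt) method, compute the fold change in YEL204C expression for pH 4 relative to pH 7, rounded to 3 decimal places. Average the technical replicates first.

0.150

Mean Ct: YEL204C pH 7 30.790; YEL204C pH 4 32.680; TAF10 pH 7 19.635; TAF10 pH 4 18.790
ΔCt(pH 7) = 30.790 − 19.635 = 11.155
ΔCt(pH 4) = 32.680 − 18.790 = 13.890
ΔΔCt = 13.890 − 11.155 = 2.735
Fold change = 2^(−2.735) = 0.1502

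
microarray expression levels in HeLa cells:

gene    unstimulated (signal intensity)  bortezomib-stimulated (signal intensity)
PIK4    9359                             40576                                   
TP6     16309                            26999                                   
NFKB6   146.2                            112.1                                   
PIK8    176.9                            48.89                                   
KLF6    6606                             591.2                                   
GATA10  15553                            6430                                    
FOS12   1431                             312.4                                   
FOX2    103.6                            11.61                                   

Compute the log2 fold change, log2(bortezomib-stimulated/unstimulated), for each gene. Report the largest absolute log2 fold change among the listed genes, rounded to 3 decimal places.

3.482

log2(40576/9359) = 2.116  (PIK4)
log2(26999/16309) = 0.727  (TP6)
log2(112.1/146.2) = -0.383  (NFKB6)
log2(48.89/176.9) = -1.855  (PIK8)
log2(591.2/6606) = -3.482  (KLF6)
log2(6430/15553) = -1.274  (GATA10)
log2(312.4/1431) = -2.196  (FOS12)
log2(11.61/103.6) = -3.158  (FOX2)
The largest magnitude belongs to KLF6.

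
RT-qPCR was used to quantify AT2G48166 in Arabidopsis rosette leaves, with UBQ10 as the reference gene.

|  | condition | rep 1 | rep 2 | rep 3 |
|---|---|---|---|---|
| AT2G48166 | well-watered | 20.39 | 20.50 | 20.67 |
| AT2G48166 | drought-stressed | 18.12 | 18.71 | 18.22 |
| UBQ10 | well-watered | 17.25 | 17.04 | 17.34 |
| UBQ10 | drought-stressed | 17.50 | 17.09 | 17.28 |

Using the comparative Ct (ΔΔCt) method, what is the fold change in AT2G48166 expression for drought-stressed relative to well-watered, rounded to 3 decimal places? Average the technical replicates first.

Mean Ct: AT2G48166 well-watered 20.520; AT2G48166 drought-stressed 18.350; UBQ10 well-watered 17.210; UBQ10 drought-stressed 17.290
ΔCt(well-watered) = 20.520 − 17.210 = 3.310
ΔCt(drought-stressed) = 18.350 − 17.290 = 1.060
ΔΔCt = 1.060 − 3.310 = -2.250
Fold change = 2^(−(-2.250)) = 2^2.250 = 4.7568

4.757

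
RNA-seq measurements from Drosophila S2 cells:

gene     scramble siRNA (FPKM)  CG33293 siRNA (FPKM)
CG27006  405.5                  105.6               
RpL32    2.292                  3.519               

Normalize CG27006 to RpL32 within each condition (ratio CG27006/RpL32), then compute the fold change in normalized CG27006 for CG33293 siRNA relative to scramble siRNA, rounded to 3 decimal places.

CG27006/RpL32 (scramble siRNA) = 405.5 / 2.292 = 176.92
CG27006/RpL32 (CG33293 siRNA) = 105.6 / 3.519 = 30.009
Fold change = 30.009 / 176.92 = 0.1696

0.170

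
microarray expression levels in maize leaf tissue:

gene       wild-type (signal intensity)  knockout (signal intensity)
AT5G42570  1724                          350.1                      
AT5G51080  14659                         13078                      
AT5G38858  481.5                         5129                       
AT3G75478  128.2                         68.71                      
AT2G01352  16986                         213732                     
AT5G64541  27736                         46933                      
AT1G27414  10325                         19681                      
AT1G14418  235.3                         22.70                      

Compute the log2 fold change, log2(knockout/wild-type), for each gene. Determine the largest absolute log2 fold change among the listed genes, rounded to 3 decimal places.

log2(350.1/1724) = -2.300  (AT5G42570)
log2(13078/14659) = -0.165  (AT5G51080)
log2(5129/481.5) = 3.413  (AT5G38858)
log2(68.71/128.2) = -0.900  (AT3G75478)
log2(213732/16986) = 3.653  (AT2G01352)
log2(46933/27736) = 0.759  (AT5G64541)
log2(19681/10325) = 0.931  (AT1G27414)
log2(22.70/235.3) = -3.374  (AT1G14418)
The largest magnitude belongs to AT2G01352.

3.653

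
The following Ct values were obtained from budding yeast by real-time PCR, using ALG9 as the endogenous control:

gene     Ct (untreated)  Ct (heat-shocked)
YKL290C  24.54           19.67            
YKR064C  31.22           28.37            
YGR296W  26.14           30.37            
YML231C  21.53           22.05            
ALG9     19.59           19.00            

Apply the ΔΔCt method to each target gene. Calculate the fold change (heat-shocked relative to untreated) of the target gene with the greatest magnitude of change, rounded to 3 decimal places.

0.035

YKL290C: ΔΔCt = (19.67−19.00) − (24.54−19.59) = 0.67 − 4.95 = -4.28; fold change = 2^4.28 = 19.427
YKR064C: ΔΔCt = (28.37−19.00) − (31.22−19.59) = 9.37 − 11.63 = -2.26; fold change = 2^2.26 = 4.790
YGR296W: ΔΔCt = (30.37−19.00) − (26.14−19.59) = 11.37 − 6.55 = 4.82; fold change = 2^-4.82 = 0.035
YML231C: ΔΔCt = (22.05−19.00) − (21.53−19.59) = 3.05 − 1.94 = 1.11; fold change = 2^-1.11 = 0.463
YGR296W has the largest |ΔΔCt| = 4.82.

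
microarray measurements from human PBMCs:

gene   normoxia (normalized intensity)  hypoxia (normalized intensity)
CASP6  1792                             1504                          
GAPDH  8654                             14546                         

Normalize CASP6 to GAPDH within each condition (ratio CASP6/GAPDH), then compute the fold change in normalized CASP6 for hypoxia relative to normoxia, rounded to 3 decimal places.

0.499

CASP6/GAPDH (normoxia) = 1792 / 8654 = 0.20707
CASP6/GAPDH (hypoxia) = 1504 / 14546 = 0.1034
Fold change = 0.1034 / 0.20707 = 0.4993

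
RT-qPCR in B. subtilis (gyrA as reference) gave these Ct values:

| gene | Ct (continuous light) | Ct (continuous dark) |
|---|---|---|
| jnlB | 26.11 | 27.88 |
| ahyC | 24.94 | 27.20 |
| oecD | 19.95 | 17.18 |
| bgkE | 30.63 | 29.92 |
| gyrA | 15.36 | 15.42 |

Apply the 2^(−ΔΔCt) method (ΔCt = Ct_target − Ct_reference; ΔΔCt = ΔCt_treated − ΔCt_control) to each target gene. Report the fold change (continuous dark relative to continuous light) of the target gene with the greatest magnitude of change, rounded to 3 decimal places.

7.111

jnlB: ΔΔCt = (27.88−15.42) − (26.11−15.36) = 12.46 − 10.75 = 1.71; fold change = 2^-1.71 = 0.306
ahyC: ΔΔCt = (27.20−15.42) − (24.94−15.36) = 11.78 − 9.58 = 2.20; fold change = 2^-2.20 = 0.218
oecD: ΔΔCt = (17.18−15.42) − (19.95−15.36) = 1.76 − 4.59 = -2.83; fold change = 2^2.83 = 7.111
bgkE: ΔΔCt = (29.92−15.42) − (30.63−15.36) = 14.50 − 15.27 = -0.77; fold change = 2^0.77 = 1.705
oecD has the largest |ΔΔCt| = 2.83.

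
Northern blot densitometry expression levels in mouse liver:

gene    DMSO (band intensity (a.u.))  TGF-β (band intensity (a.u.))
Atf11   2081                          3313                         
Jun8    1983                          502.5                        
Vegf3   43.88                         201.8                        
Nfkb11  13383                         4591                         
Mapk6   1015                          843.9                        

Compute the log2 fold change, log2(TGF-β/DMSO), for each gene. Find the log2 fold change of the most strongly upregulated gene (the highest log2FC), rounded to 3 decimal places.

2.201

log2(3313/2081) = 0.671  (Atf11)
log2(502.5/1983) = -1.980  (Jun8)
log2(201.8/43.88) = 2.201  (Vegf3)
log2(4591/13383) = -1.544  (Nfkb11)
log2(843.9/1015) = -0.266  (Mapk6)
Vegf3 is most strongly upregulated.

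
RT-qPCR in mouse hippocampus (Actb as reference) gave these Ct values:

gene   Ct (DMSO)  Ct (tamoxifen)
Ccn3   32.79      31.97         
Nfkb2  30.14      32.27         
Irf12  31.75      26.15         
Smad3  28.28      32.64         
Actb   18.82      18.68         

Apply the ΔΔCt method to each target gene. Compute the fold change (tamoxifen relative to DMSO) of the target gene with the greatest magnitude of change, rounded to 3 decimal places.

44.017

Ccn3: ΔΔCt = (31.97−18.68) − (32.79−18.82) = 13.29 − 13.97 = -0.68; fold change = 2^0.68 = 1.602
Nfkb2: ΔΔCt = (32.27−18.68) − (30.14−18.82) = 13.59 − 11.32 = 2.27; fold change = 2^-2.27 = 0.207
Irf12: ΔΔCt = (26.15−18.68) − (31.75−18.82) = 7.47 − 12.93 = -5.46; fold change = 2^5.46 = 44.017
Smad3: ΔΔCt = (32.64−18.68) − (28.28−18.82) = 13.96 − 9.46 = 4.50; fold change = 2^-4.50 = 0.044
Irf12 has the largest |ΔΔCt| = 5.46.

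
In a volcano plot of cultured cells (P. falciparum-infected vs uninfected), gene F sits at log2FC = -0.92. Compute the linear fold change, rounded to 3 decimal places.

Fold change = 2^(-0.92) = 0.5285

0.529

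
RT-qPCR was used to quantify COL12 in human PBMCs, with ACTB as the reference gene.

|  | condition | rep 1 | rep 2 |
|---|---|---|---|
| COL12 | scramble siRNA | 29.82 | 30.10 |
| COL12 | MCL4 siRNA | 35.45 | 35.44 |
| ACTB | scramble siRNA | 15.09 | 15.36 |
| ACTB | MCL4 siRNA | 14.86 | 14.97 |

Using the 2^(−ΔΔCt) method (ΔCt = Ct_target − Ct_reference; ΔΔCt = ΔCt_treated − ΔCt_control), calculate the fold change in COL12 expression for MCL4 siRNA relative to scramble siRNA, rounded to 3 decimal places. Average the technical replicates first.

0.018

Mean Ct: COL12 scramble siRNA 29.960; COL12 MCL4 siRNA 35.445; ACTB scramble siRNA 15.225; ACTB MCL4 siRNA 14.915
ΔCt(scramble siRNA) = 29.960 − 15.225 = 14.735
ΔCt(MCL4 siRNA) = 35.445 − 14.915 = 20.530
ΔΔCt = 20.530 − 14.735 = 5.795
Fold change = 2^(−5.795) = 0.0180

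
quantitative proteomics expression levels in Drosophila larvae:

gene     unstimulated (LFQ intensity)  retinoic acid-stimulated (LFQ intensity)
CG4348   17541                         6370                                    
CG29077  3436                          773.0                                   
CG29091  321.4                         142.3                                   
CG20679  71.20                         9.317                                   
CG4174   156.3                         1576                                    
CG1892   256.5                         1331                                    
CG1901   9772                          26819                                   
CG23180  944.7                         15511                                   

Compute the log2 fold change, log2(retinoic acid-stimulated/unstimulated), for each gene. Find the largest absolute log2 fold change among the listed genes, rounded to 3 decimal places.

log2(6370/17541) = -1.461  (CG4348)
log2(773.0/3436) = -2.152  (CG29077)
log2(142.3/321.4) = -1.175  (CG29091)
log2(9.317/71.20) = -2.934  (CG20679)
log2(1576/156.3) = 3.334  (CG4174)
log2(1331/256.5) = 2.375  (CG1892)
log2(26819/9772) = 1.457  (CG1901)
log2(15511/944.7) = 4.037  (CG23180)
The largest magnitude belongs to CG23180.

4.037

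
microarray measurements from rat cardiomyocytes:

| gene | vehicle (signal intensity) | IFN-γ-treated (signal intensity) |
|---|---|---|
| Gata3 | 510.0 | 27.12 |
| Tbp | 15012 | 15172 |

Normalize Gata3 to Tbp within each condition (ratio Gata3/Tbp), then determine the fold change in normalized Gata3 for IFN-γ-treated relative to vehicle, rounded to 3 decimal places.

0.053

Gata3/Tbp (vehicle) = 510.0 / 15012 = 0.033973
Gata3/Tbp (IFN-γ-treated) = 27.12 / 15172 = 0.0017875
Fold change = 0.0017875 / 0.033973 = 0.0526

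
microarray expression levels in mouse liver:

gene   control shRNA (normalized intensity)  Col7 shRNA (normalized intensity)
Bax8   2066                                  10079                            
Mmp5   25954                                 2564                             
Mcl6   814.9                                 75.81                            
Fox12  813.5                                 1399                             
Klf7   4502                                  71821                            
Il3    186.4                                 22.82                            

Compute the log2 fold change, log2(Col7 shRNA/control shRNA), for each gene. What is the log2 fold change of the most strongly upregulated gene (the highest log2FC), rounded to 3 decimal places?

log2(10079/2066) = 2.286  (Bax8)
log2(2564/25954) = -3.339  (Mmp5)
log2(75.81/814.9) = -3.426  (Mcl6)
log2(1399/813.5) = 0.782  (Fox12)
log2(71821/4502) = 3.996  (Klf7)
log2(22.82/186.4) = -3.030  (Il3)
Klf7 is most strongly upregulated.

3.996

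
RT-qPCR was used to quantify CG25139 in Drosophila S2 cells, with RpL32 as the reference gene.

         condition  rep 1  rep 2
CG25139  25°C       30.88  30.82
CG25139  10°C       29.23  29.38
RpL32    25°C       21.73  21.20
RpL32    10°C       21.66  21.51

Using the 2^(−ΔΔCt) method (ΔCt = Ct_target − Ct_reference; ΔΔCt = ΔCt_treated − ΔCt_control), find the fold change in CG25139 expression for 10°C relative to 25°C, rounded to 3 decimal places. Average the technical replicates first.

Mean Ct: CG25139 25°C 30.850; CG25139 10°C 29.305; RpL32 25°C 21.465; RpL32 10°C 21.585
ΔCt(25°C) = 30.850 − 21.465 = 9.385
ΔCt(10°C) = 29.305 − 21.585 = 7.720
ΔΔCt = 7.720 − 9.385 = -1.665
Fold change = 2^(−(-1.665)) = 2^1.665 = 3.1711

3.171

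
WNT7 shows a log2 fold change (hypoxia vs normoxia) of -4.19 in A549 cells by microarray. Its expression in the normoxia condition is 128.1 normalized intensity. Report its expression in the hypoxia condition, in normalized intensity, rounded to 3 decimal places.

7.018

Fold change = 2^(-4.19) = 0.0548
hypoxia expression = 128.1 × 0.0548 = 7.018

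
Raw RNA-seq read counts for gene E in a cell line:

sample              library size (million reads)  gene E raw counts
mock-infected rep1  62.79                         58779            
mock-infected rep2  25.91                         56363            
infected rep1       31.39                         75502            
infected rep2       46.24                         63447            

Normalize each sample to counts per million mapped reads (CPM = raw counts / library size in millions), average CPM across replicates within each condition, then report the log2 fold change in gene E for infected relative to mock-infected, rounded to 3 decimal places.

CPM(mock-infected rep1) = 58779 / 62.79 = 936.1204
CPM(mock-infected rep2) = 56363 / 25.91 = 2175.3377
CPM(infected rep1) = 75502 / 31.39 = 2405.2883
CPM(infected rep2) = 63447 / 46.24 = 1372.1237
mean CPM(mock-infected) = 1555.7291; mean CPM(infected) = 1888.7060
Fold change = 1888.7060 / 1555.7291 = 1.21403
log2(1.21403) = 0.2798

0.280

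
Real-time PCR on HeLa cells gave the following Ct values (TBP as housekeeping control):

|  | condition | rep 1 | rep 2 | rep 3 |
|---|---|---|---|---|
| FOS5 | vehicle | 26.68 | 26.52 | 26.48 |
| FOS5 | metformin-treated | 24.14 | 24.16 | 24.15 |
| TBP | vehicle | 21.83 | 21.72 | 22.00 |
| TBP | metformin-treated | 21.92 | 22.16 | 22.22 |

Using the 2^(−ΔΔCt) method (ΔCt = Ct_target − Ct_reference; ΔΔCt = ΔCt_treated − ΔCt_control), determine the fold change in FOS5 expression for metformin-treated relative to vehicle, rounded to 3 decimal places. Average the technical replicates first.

Mean Ct: FOS5 vehicle 26.560; FOS5 metformin-treated 24.150; TBP vehicle 21.850; TBP metformin-treated 22.100
ΔCt(vehicle) = 26.560 − 21.850 = 4.710
ΔCt(metformin-treated) = 24.150 − 22.100 = 2.050
ΔΔCt = 2.050 − 4.710 = -2.660
Fold change = 2^(−(-2.660)) = 2^2.660 = 6.3203

6.320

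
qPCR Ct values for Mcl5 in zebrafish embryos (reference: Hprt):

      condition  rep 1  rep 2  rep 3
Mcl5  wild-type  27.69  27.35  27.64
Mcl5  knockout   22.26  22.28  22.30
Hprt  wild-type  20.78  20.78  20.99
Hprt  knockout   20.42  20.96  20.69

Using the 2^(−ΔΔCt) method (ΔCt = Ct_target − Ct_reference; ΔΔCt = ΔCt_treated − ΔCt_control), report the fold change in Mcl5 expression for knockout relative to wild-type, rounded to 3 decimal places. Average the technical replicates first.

34.776

Mean Ct: Mcl5 wild-type 27.560; Mcl5 knockout 22.280; Hprt wild-type 20.850; Hprt knockout 20.690
ΔCt(wild-type) = 27.560 − 20.850 = 6.710
ΔCt(knockout) = 22.280 − 20.690 = 1.590
ΔΔCt = 1.590 − 6.710 = -5.120
Fold change = 2^(−(-5.120)) = 2^5.120 = 34.7755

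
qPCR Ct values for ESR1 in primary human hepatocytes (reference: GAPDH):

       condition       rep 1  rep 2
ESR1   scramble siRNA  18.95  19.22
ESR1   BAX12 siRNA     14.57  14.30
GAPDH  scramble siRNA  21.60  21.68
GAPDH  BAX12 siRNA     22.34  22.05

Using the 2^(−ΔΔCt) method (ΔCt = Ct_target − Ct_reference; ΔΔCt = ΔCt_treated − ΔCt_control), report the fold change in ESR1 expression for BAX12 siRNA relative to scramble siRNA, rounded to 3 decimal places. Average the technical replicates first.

36.886

Mean Ct: ESR1 scramble siRNA 19.085; ESR1 BAX12 siRNA 14.435; GAPDH scramble siRNA 21.640; GAPDH BAX12 siRNA 22.195
ΔCt(scramble siRNA) = 19.085 − 21.640 = -2.555
ΔCt(BAX12 siRNA) = 14.435 − 22.195 = -7.760
ΔΔCt = -7.760 − (-2.555) = -5.205
Fold change = 2^(−(-5.205)) = 2^5.205 = 36.8860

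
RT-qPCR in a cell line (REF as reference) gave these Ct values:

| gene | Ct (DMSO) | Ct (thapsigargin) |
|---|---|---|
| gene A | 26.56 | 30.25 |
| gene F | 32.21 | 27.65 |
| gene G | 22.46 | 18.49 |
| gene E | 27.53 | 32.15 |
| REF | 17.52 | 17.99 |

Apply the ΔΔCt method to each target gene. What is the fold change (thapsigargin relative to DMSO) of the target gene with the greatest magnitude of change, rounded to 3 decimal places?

gene A: ΔΔCt = (30.25−17.99) − (26.56−17.52) = 12.26 − 9.04 = 3.22; fold change = 2^-3.22 = 0.107
gene F: ΔΔCt = (27.65−17.99) − (32.21−17.52) = 9.66 − 14.69 = -5.03; fold change = 2^5.03 = 32.672
gene G: ΔΔCt = (18.49−17.99) − (22.46−17.52) = 0.50 − 4.94 = -4.44; fold change = 2^4.44 = 21.706
gene E: ΔΔCt = (32.15−17.99) − (27.53−17.52) = 14.16 − 10.01 = 4.15; fold change = 2^-4.15 = 0.056
gene F has the largest |ΔΔCt| = 5.03.

32.672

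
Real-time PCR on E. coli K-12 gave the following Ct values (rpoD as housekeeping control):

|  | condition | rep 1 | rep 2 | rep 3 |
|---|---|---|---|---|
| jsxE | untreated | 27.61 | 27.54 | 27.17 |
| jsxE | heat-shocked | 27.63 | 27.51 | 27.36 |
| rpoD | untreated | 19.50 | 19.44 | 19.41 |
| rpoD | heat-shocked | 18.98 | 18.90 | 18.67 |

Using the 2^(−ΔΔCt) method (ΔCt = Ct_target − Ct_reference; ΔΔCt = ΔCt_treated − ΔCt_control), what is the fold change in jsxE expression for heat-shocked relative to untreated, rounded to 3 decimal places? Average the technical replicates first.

0.633

Mean Ct: jsxE untreated 27.440; jsxE heat-shocked 27.500; rpoD untreated 19.450; rpoD heat-shocked 18.850
ΔCt(untreated) = 27.440 − 19.450 = 7.990
ΔCt(heat-shocked) = 27.500 − 18.850 = 8.650
ΔΔCt = 8.650 − 7.990 = 0.660
Fold change = 2^(−0.660) = 0.6329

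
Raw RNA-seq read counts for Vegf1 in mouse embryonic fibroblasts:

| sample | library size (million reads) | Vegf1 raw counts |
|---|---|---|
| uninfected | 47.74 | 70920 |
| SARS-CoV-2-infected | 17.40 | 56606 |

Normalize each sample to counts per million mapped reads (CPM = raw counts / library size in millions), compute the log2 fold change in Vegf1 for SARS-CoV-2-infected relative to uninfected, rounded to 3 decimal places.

CPM(uninfected) = 70920 / 47.74 = 1485.5467
CPM(SARS-CoV-2-infected) = 56606 / 17.40 = 3253.2184
Fold change = 3253.2184 / 1485.5467 = 2.18991
log2(2.18991) = 1.1309

1.131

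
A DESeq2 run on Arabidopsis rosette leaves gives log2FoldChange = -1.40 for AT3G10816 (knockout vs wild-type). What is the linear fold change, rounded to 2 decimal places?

Fold change = 2^(-1.40) = 0.379
That is, AT3G10816 drops to 37.9% of the wild-type level.

0.38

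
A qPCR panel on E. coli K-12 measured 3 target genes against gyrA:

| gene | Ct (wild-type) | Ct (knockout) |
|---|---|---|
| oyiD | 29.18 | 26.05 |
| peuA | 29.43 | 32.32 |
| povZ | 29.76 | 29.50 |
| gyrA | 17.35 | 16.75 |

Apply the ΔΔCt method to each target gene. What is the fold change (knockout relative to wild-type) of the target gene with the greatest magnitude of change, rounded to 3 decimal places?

oyiD: ΔΔCt = (26.05−16.75) − (29.18−17.35) = 9.30 − 11.83 = -2.53; fold change = 2^2.53 = 5.776
peuA: ΔΔCt = (32.32−16.75) − (29.43−17.35) = 15.57 − 12.08 = 3.49; fold change = 2^-3.49 = 0.089
povZ: ΔΔCt = (29.50−16.75) − (29.76−17.35) = 12.75 − 12.41 = 0.34; fold change = 2^-0.34 = 0.790
peuA has the largest |ΔΔCt| = 3.49.

0.089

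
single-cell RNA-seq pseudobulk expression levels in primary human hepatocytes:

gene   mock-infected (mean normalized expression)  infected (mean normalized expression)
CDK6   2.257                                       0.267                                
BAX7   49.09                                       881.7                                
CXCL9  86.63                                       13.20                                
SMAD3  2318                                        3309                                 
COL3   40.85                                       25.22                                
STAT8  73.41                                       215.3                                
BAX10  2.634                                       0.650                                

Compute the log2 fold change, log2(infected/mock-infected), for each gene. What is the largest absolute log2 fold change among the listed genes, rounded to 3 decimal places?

4.167

log2(0.267/2.257) = -3.079  (CDK6)
log2(881.7/49.09) = 4.167  (BAX7)
log2(13.20/86.63) = -2.714  (CXCL9)
log2(3309/2318) = 0.514  (SMAD3)
log2(25.22/40.85) = -0.696  (COL3)
log2(215.3/73.41) = 1.552  (STAT8)
log2(0.650/2.634) = -2.019  (BAX10)
The largest magnitude belongs to BAX7.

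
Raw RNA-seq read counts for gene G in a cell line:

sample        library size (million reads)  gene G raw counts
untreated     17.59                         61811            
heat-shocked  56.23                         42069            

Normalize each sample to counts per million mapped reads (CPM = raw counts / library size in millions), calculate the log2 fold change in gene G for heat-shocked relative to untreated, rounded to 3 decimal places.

CPM(untreated) = 61811 / 17.59 = 3513.9852
CPM(heat-shocked) = 42069 / 56.23 = 748.1593
Fold change = 748.1593 / 3513.9852 = 0.21291
log2(0.21291) = -2.2317

-2.232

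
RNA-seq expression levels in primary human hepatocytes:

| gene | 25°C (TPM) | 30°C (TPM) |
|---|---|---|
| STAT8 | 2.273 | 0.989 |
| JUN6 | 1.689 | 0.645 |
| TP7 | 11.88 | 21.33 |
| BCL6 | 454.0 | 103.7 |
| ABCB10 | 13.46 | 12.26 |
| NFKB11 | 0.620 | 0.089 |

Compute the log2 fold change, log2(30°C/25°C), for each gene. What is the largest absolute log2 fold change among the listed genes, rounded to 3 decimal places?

log2(0.989/2.273) = -1.201  (STAT8)
log2(0.645/1.689) = -1.389  (JUN6)
log2(21.33/11.88) = 0.844  (TP7)
log2(103.7/454.0) = -2.130  (BCL6)
log2(12.26/13.46) = -0.135  (ABCB10)
log2(0.089/0.620) = -2.800  (NFKB11)
The largest magnitude belongs to NFKB11.

2.800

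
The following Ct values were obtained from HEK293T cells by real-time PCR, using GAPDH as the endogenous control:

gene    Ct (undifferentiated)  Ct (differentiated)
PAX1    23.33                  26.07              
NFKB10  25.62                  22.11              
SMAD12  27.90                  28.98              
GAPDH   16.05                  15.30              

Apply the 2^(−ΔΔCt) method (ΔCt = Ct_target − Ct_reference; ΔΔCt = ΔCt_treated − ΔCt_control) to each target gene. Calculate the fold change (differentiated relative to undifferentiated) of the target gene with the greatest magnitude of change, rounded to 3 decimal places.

PAX1: ΔΔCt = (26.07−15.30) − (23.33−16.05) = 10.77 − 7.28 = 3.49; fold change = 2^-3.49 = 0.089
NFKB10: ΔΔCt = (22.11−15.30) − (25.62−16.05) = 6.81 − 9.57 = -2.76; fold change = 2^2.76 = 6.774
SMAD12: ΔΔCt = (28.98−15.30) − (27.90−16.05) = 13.68 − 11.85 = 1.83; fold change = 2^-1.83 = 0.281
PAX1 has the largest |ΔΔCt| = 3.49.

0.089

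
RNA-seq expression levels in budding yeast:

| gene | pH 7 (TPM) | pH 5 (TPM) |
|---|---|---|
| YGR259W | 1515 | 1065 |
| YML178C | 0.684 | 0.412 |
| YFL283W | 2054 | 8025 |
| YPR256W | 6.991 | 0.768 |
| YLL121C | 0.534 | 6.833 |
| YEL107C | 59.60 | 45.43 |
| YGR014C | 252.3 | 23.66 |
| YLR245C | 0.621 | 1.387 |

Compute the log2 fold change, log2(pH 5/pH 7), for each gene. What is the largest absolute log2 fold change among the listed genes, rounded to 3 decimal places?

3.678

log2(1065/1515) = -0.508  (YGR259W)
log2(0.412/0.684) = -0.731  (YML178C)
log2(8025/2054) = 1.966  (YFL283W)
log2(0.768/6.991) = -3.186  (YPR256W)
log2(6.833/0.534) = 3.678  (YLL121C)
log2(45.43/59.60) = -0.392  (YEL107C)
log2(23.66/252.3) = -3.415  (YGR014C)
log2(1.387/0.621) = 1.159  (YLR245C)
The largest magnitude belongs to YLL121C.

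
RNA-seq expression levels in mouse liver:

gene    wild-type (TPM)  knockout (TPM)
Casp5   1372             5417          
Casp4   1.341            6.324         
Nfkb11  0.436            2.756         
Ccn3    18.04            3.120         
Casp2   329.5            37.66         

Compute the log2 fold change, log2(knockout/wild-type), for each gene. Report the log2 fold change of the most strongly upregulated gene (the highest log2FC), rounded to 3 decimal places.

log2(5417/1372) = 1.981  (Casp5)
log2(6.324/1.341) = 2.238  (Casp4)
log2(2.756/0.436) = 2.660  (Nfkb11)
log2(3.120/18.04) = -2.532  (Ccn3)
log2(37.66/329.5) = -3.129  (Casp2)
Nfkb11 is most strongly upregulated.

2.660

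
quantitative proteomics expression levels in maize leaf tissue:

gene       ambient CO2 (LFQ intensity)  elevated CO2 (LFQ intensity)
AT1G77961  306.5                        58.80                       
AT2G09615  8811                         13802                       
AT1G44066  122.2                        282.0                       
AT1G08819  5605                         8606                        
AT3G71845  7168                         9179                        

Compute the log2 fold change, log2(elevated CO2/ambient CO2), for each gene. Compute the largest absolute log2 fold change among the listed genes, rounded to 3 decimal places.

2.382

log2(58.80/306.5) = -2.382  (AT1G77961)
log2(13802/8811) = 0.647  (AT2G09615)
log2(282.0/122.2) = 1.206  (AT1G44066)
log2(8606/5605) = 0.619  (AT1G08819)
log2(9179/7168) = 0.357  (AT3G71845)
The largest magnitude belongs to AT1G77961.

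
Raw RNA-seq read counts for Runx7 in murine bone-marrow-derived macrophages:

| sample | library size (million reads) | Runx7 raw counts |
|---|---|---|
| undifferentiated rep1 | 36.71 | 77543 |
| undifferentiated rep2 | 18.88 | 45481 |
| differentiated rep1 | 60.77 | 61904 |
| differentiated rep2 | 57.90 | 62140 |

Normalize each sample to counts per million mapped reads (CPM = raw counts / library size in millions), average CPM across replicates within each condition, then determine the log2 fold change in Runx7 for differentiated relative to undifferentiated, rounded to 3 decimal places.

-1.112

CPM(undifferentiated rep1) = 77543 / 36.71 = 2112.3127
CPM(undifferentiated rep2) = 45481 / 18.88 = 2408.9513
CPM(differentiated rep1) = 61904 / 60.77 = 1018.6605
CPM(differentiated rep2) = 62140 / 57.90 = 1073.2297
mean CPM(undifferentiated) = 2260.6320; mean CPM(differentiated) = 1045.9451
Fold change = 1045.9451 / 2260.6320 = 0.46268
log2(0.46268) = -1.1119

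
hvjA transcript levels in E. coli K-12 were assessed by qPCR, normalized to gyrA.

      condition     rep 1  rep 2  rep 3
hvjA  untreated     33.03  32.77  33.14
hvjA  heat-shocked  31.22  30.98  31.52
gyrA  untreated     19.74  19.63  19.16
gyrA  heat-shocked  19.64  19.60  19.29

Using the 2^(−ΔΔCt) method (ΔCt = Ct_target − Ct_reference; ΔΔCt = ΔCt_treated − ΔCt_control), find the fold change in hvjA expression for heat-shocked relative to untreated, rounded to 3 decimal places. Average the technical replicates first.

3.340

Mean Ct: hvjA untreated 32.980; hvjA heat-shocked 31.240; gyrA untreated 19.510; gyrA heat-shocked 19.510
ΔCt(untreated) = 32.980 − 19.510 = 13.470
ΔCt(heat-shocked) = 31.240 − 19.510 = 11.730
ΔΔCt = 11.730 − 13.470 = -1.740
Fold change = 2^(−(-1.740)) = 2^1.740 = 3.3404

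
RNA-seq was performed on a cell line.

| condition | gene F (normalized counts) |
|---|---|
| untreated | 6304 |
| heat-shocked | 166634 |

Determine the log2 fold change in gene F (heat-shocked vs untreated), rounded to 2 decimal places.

Fold change = 166634 / 6304 = 26.4331
log2(26.4331) = 4.724

4.72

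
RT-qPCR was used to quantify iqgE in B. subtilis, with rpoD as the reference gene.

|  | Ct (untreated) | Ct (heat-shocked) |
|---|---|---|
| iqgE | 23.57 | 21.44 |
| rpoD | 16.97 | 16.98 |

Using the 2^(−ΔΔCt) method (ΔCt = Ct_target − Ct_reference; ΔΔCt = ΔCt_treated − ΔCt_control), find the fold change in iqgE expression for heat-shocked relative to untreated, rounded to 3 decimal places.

ΔCt(untreated) = 23.570 − 16.970 = 6.600
ΔCt(heat-shocked) = 21.440 − 16.980 = 4.460
ΔΔCt = 4.460 − 6.600 = -2.140
Fold change = 2^(−(-2.140)) = 2^2.140 = 4.4076

4.408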